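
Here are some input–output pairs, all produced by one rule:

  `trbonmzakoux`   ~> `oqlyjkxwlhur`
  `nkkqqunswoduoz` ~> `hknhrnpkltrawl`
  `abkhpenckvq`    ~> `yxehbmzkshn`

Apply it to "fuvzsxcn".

rcwsupkz

Each output is the input with this applied: shift every letter 3 places backward in the alphabet (wrapping around), then swap each adjacent pair of characters (1↔2, 3↔4, ...).
For "fuvzsxcn", step one produces "crswpuzk"; step two turns that into "rcwsupkz".
(Check on "abkhpenckvq": → "xyhembkzhsn" → "yxehbmzkshn" ✓)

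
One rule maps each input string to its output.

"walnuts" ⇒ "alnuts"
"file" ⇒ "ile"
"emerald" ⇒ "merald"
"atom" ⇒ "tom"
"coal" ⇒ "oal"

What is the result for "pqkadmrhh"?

The pattern: delete the first character.
"pqkadmrhh" → "qkadmrhh".

qkadmrhh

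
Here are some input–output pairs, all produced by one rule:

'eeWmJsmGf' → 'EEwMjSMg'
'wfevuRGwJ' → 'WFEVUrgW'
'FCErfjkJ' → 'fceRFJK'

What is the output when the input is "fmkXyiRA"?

FMKxYIr

Looking at the pairs, the operation is to delete the last character, then flip the case of every letter.
"fmkXyiRA" → "fmkXyiR" → "FMKxYIr".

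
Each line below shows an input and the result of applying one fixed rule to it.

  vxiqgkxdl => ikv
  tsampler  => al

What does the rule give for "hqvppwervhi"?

What's happening: swap the first and last characters, then keep one character in every 3, starting at position 3 (positions 3rd, 6th, 9th, ...).
Starting from "hqvppwervhi": after the first operation, "iqvppwervhh"; after the second, "vwv".

vwv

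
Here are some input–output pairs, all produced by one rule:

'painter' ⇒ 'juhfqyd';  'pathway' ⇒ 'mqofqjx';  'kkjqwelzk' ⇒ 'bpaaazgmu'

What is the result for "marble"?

The pattern: move the last 3 characters to the front (rotate right by 3), then shift every letter 10 places backward in the alphabet (wrapping around).
Working it through for "marble": intermediate "blemar", final "rbucqh".

rbucqh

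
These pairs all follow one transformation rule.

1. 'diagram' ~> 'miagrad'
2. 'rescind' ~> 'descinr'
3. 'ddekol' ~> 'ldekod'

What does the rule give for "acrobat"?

tcrobaa

In each case the input is transformed by: swap the first and last characters.
"acrobat" → "tcrobaa".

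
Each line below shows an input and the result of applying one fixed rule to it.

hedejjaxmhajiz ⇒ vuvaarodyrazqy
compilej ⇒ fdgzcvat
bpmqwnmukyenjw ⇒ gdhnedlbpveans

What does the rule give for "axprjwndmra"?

The transformation: move the first character to the end, then shift every letter 9 places backward in the alphabet (wrapping around).
Starting from "axprjwndmra": after the first operation, "xprjwndmraa"; after the second, "ogianeudirr".

ogianeudirr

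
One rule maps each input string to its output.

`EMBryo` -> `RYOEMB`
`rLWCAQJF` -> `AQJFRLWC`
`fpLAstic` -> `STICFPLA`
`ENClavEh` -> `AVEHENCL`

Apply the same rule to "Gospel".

PELGOS

In each case the input is transformed by: swap the front and back halves of the string, then convert every letter to uppercase.
Working it through for "Gospel": intermediate "pelGos", final "PELGOS".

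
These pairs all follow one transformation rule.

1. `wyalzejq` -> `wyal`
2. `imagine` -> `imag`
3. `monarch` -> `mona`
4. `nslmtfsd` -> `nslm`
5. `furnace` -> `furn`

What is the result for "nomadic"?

noma

What's happening: keep only the first 4 characters.
Applying that to "nomadic" gives "noma".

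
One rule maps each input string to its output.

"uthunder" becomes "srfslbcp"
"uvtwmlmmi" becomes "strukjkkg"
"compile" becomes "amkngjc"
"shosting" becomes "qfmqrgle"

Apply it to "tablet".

In each case the input is transformed by: shift every letter 2 places backward in the alphabet (wrapping around).
"tablet" → "ryzjcr".

ryzjcr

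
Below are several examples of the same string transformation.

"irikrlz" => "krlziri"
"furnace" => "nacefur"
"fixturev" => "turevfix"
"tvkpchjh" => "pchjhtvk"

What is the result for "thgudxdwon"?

udxdwonthg

What's happening: move the first 3 characters to the end (rotate left by 3).
"thgudxdwon" → "udxdwonthg".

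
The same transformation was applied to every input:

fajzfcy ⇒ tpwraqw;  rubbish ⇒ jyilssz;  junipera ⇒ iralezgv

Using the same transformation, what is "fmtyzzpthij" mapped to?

zawdkpqqgky

Rule — move the last 2 characters to the front (rotate right by 2), then shift every letter 9 places backward in the alphabet (wrapping around).
Applying both steps to "fmtyzzpthij": "ijfmtyzzpth", then "zawdkpqqgky".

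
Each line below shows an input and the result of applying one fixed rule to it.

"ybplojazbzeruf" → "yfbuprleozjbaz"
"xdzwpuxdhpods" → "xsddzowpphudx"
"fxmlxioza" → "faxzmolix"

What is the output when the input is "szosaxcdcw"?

swzcodscax

Each output is the input with this applied: take characters alternately from the front and the back (1st, last, 2nd, 2nd-last, ...).
So "szosaxcdcw" becomes "swzcodscax".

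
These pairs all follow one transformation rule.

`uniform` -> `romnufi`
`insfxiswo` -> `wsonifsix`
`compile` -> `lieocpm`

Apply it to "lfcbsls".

The transformation: swap each adjacent pair of characters (1↔2, 3↔4, ...), then move the last 3 characters to the front (rotate right by 3).
Doing the same to "lfcbsls": "lssflbc".

lssflbc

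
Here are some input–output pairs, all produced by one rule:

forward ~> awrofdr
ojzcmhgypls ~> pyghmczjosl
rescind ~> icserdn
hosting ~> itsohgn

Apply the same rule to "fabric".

Rule — move the last 2 characters to the front (rotate right by 2), then reverse the string.
Applying both steps to "fabric": "icfabr", then "rbafci".

rbafci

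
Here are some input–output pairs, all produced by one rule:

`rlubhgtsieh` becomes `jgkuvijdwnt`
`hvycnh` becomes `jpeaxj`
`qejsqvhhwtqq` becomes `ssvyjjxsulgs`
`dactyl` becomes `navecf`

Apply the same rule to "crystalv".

In each case the input is transformed by: reverse the string, then shift every letter 2 places forward in the alphabet (wrapping around).
Starting from "crystalv": after the first operation, "vlatsyrc"; after the second, "xncvuate".

xncvuate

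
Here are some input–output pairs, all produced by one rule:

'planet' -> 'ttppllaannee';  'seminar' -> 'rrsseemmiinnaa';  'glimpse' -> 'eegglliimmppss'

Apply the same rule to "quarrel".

The rule is to double every character, then move the last 2 characters to the front (rotate right by 2).
"quarrel" → "llqquuaarrrree".
(Check on "seminar": → "sseemmiinnaarr" → "rrsseemmiinnaa" ✓)

llqquuaarrrree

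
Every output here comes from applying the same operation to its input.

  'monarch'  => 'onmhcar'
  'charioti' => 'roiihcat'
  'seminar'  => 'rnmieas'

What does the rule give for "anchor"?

onhcar

The rule is to sort the characters into reverse alphabetical order, then move the first character to the end.
On "anchor" that produces "onhcar".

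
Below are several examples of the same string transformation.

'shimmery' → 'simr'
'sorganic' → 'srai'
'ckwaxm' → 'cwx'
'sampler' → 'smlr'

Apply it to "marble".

mrl

Looking at the pairs, the operation is to keep every other character starting from the first (positions 1st, 3rd, 5th, ...).
Doing the same to "marble": "mrl".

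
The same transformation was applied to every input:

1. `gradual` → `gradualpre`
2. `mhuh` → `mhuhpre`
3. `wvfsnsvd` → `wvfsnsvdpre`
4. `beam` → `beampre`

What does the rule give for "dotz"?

Each output is the input with this applied: append "pre".
"dotz" → "dotzpre".

dotzpre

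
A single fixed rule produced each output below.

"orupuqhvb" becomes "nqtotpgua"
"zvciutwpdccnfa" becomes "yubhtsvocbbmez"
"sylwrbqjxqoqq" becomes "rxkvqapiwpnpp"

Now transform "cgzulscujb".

In each case the input is transformed by: shift every letter 1 place backward in the alphabet (wrapping around).
For "cgzulscujb" the result is "bfytkrbtia".

bfytkrbtia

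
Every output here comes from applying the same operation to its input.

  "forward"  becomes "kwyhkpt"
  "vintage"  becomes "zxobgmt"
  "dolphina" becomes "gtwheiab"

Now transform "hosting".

gzahlmb

The transformation: move the last 2 characters to the front (rotate right by 2), then shift every letter 7 places backward in the alphabet (wrapping around).
Applying that to "hosting" gives "gzahlmb".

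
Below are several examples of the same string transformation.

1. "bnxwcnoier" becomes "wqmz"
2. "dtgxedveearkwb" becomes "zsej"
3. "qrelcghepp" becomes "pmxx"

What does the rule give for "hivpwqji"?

eyrq

What's happening: shift every letter 8 places forward in the alphabet (wrapping around), then keep only the last 4 characters.
Applying both steps to "hivpwqji": "pqdxeyrq", then "eyrq".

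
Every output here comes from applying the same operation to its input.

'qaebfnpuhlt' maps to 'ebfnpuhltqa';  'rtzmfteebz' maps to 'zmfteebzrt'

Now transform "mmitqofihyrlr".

The rule is to move the first 2 characters to the end (rotate left by 2).
For "mmitqofihyrlr" the result is "itqofihyrlrmm".

itqofihyrlrmm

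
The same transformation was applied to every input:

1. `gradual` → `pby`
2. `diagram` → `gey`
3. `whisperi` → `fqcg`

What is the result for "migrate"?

Looking at the pairs, the operation is to shift every letter 2 places backward in the alphabet (wrapping around), then keep every other character starting from the second (positions 2nd, 4th, 6th, ...).
On "migrate": the first step gives "kgepyrc", and the second then gives "gpr".

gpr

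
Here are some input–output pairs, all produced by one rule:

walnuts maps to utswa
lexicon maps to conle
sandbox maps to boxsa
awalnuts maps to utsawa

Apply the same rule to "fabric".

ricf

Rule — move the last 3 characters to the front (rotate right by 3), then delete the last 2 characters.
Applying both steps to "fabric": "ricfab", then "ricf".
(Check on "awalnuts": → "utsawaln" → "utsawa" ✓)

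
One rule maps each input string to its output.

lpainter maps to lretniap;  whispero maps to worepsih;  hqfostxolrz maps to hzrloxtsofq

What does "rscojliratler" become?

rreltariljocs

In each case the input is transformed by: reverse the string, then move the last character to the front.
On "rscojliratler": the first step gives "reltariljocsr", and the second then gives "rreltariljocs".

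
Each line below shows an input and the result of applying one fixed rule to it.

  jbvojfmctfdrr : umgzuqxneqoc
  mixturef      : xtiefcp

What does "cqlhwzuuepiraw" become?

nbwshkffpatcl

The pattern: shift every letter 11 places forward in the alphabet (wrapping around), then delete the last character.
"cqlhwzuuepiraw" → "nbwshkffpatcl".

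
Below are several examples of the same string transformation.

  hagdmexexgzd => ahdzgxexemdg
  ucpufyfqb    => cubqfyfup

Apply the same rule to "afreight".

Looking at the pairs, the operation is to reverse the string, then move the last 2 characters to the front (rotate right by 2).
On "afreight": the first step gives "thgierfa", and the second then gives "fathgier".
(Check on "ucpufyfqb": → "bqfyfupcu" → "cubqfyfup" ✓)

fathgier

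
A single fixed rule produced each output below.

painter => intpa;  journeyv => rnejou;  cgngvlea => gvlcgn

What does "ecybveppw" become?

vepecyb

The rule is to delete the last 2 characters, then move the last 3 characters to the front (rotate right by 3).
For "ecybveppw" the result is "vepecyb".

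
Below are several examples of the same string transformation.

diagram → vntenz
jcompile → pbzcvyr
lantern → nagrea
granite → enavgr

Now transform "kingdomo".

The rule is to delete the first character, then shift every letter 13 places forward in the alphabet (wrapping around) — i.e. ROT13.
"kingdomo" → "vatqbzb".

vatqbzb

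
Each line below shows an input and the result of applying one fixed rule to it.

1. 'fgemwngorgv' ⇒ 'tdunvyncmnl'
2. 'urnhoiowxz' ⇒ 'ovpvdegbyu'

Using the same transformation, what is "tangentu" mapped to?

nluabahu

The rule is to shift every letter 7 places forward in the alphabet (wrapping around), then move the first 3 characters to the end (rotate left by 3).
Doing the same to "tangentu": "nluabahu".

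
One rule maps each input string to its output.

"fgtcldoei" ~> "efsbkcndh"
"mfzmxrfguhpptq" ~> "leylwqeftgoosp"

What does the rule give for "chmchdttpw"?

bglbgcssov

Looking at the pairs, the operation is to shift every letter 1 place backward in the alphabet (wrapping around).
Applying that to "chmchdttpw" gives "bglbgcssov".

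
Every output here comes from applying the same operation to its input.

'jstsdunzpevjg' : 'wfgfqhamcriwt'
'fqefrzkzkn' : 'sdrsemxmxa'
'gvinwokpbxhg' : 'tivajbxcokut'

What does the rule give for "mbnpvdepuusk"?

zoaciqrchhfx

Each output is the input with this applied: shift every letter 13 places forward in the alphabet (wrapping around) — i.e. ROT13.
Applying that to "mbnpvdepuusk" gives "zoaciqrchhfx".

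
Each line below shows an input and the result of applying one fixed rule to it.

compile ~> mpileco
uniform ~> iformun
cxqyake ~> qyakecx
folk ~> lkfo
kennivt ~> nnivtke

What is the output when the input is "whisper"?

Rule — move the first 2 characters to the end (rotate left by 2).
Doing the same to "whisper": "isperwh".

isperwh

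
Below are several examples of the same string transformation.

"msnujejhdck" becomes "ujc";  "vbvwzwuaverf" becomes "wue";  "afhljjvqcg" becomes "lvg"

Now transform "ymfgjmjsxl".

gjl

The transformation: delete the first 3 characters, then keep one character in every 3, starting at position 1 (positions 1st, 4th, 7th, ...).
Applying that to "ymfgjmjsxl" gives "gjl".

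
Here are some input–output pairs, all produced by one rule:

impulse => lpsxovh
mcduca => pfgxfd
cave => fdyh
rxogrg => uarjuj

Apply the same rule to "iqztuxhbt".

ltcwxakew

Each output is the input with this applied: shift every letter 3 places forward in the alphabet (wrapping around).
On "iqztuxhbt" that produces "ltcwxakew".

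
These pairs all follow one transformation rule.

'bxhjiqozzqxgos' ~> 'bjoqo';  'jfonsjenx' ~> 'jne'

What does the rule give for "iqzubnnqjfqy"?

iunf

Looking at the pairs, the operation is to keep one character in every 3, starting at position 1 (positions 1st, 4th, 7th, ...).
On "iqzubnnqjfqy" that produces "iunf".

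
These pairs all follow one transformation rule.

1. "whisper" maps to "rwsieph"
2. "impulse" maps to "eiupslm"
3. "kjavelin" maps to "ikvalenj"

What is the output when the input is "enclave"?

Rule — swap each adjacent pair of characters (1↔2, 3↔4, ...), then swap the first and last characters.
For "enclave", step one produces "nelcvae"; step two turns that into "eelcvan".

eelcvan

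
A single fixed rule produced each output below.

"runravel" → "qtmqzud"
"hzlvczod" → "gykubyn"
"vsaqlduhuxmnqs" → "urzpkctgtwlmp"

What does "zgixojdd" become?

yfhwnic

What's happening: shift every letter 1 place backward in the alphabet (wrapping around), then delete the last character.
Working it through for "zgixojdd": intermediate "yfhwnicc", final "yfhwnic".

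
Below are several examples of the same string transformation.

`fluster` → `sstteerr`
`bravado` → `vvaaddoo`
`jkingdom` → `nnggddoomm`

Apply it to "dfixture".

Each output is the input with this applied: delete the first 3 characters, then double every character.
"dfixture" → "xture" → "xxttuurree".

xxttuurree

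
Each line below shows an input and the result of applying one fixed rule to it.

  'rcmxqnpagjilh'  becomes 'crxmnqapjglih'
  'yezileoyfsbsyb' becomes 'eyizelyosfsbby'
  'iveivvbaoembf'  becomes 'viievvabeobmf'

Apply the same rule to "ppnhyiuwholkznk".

Each output is the input with this applied: swap each adjacent pair of characters (1↔2, 3↔4, ...).
On "ppnhyiuwholkznk" that produces "pphniywuohklnzk".

pphniywuohklnzk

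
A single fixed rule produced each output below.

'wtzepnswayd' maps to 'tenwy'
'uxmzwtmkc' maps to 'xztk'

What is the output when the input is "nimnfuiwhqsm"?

inuwqm

The rule is to keep every other character starting from the second (positions 2nd, 4th, 6th, ...).
So "nimnfuiwhqsm" becomes "inuwqm".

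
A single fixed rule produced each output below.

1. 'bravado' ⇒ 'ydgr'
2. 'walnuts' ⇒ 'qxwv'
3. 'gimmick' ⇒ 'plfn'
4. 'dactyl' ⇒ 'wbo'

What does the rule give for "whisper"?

Each output is the input with this applied: delete the first 3 characters, then shift every letter 3 places forward in the alphabet (wrapping around).
Applying both steps to "whisper": "sper", then "vshu".

vshu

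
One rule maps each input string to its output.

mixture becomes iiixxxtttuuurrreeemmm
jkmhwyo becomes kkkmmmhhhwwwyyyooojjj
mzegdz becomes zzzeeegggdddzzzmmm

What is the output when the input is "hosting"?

ooossstttiiinnnggghhh

Each output is the input with this applied: move the first character to the end, then repeat every character 3 times.
For "hosting" the result is "ooossstttiiinnnggghhh".
(Check on "mixture": → "ixturem" → "iiixxxtttuuurrreeemmm" ✓)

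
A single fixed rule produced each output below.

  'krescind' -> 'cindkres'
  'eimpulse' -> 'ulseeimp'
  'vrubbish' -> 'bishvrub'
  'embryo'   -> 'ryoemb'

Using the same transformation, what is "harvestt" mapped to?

The rule is to swap the front and back halves of the string.
"harvestt" → "esttharv".

esttharv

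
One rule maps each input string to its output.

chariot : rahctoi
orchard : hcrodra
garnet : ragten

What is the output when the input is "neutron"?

tuennor

What's happening: move the last 3 characters to the front (rotate right by 3), then reverse the string.
On "neutron": the first step gives "ronneut", and the second then gives "tuennor".
(Check on "chariot": → "iotchar" → "rahctoi" ✓)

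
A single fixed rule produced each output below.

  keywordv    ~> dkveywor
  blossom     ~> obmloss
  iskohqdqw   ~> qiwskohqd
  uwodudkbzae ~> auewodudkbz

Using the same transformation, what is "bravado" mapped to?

dborava

The transformation: swap the first and last characters, then move the last 2 characters to the front (rotate right by 2).
"bravado" → "oravadb" → "dborava".
(Check on "blossom": → "mlossob" → "obmloss" ✓)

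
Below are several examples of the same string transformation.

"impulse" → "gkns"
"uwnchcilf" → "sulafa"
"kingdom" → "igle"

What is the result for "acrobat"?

yapm

The rule is to shift every letter 2 places backward in the alphabet (wrapping around), then delete the last 3 characters.
Working it through for "acrobat": intermediate "yapmzyr", final "yapm".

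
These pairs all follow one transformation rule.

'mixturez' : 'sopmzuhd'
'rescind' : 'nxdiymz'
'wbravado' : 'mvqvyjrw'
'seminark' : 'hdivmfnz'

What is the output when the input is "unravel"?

What's happening: shift every letter 5 places backward in the alphabet (wrapping around), then move the first 2 characters to the end (rotate left by 2).
Starting from "unravel": after the first operation, "pimvqzg"; after the second, "mvqzgpi".

mvqzgpi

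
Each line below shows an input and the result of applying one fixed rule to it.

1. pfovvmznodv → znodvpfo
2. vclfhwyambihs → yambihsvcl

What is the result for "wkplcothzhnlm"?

Looking at the pairs, the operation is to move the first 3 characters to the end (rotate left by 3), then delete the first 3 characters.
Starting from "wkplcothzhnlm": after the first operation, "lcothzhnlmwkp"; after the second, "thzhnlmwkp".

thzhnlmwkp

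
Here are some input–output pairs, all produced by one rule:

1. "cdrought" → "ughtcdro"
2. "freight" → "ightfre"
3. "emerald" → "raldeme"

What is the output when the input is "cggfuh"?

gfuhcg

The rule is to move the last character to the front, then move the last 3 characters to the front (rotate right by 3).
Working it through for "cggfuh": intermediate "hcggfu", final "gfuhcg".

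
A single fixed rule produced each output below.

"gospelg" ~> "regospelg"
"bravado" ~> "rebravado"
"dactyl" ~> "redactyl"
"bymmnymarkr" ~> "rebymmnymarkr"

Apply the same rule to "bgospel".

The transformation: prepend "re".
On "bgospel" that produces "rebgospel".

rebgospel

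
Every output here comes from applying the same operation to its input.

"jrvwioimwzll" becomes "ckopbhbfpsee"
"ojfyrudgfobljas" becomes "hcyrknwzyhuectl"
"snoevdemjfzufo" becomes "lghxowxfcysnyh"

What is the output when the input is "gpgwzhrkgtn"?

zizpsakdzmg

In each case the input is transformed by: shift every letter 7 places backward in the alphabet (wrapping around).
"gpgwzhrkgtn" → "zizpsakdzmg".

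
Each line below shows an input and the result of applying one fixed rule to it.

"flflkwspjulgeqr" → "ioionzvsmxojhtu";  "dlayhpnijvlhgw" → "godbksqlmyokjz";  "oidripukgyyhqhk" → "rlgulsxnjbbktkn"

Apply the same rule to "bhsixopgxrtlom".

ekvlarsjauworp

Rule — shift every letter 3 places forward in the alphabet (wrapping around).
For "bhsixopgxrtlom" the result is "ekvlarsjauworp".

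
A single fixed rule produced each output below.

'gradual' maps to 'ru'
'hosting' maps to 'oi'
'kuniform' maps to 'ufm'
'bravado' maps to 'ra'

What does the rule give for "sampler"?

al

What's happening: keep one character in every 3, starting at position 2 (positions 2nd, 5th, 8th, ...).
For "sampler" the result is "al".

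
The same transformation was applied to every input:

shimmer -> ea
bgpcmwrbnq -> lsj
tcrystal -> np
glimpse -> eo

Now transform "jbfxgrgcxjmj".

bntf

The rule is to keep one character in every 3, starting at position 3 (positions 3rd, 6th, 9th, ...), then shift every letter 4 places backward in the alphabet (wrapping around).
"jbfxgrgcxjmj" → "bntf".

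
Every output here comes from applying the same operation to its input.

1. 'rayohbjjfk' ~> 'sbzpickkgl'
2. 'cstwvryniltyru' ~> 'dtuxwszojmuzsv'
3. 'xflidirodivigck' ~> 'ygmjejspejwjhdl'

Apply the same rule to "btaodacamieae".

cubpebdbnjfbf

Looking at the pairs, the operation is to shift every letter 1 place forward in the alphabet (wrapping around).
Applying that to "btaodacamieae" gives "cubpebdbnjfbf".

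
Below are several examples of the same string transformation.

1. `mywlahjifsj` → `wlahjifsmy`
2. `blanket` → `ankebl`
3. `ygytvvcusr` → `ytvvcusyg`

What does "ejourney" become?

ourneej

Each output is the input with this applied: delete the last character, then move the first 2 characters to the end (rotate left by 2).
Applying both steps to "ejourney": "ejourne", then "ourneej".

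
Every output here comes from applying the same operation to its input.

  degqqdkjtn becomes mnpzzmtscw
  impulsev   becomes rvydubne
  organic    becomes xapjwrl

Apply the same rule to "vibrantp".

erkajwcy

The rule is to shift every letter 9 places forward in the alphabet (wrapping around).
Doing the same to "vibrantp": "erkajwcy".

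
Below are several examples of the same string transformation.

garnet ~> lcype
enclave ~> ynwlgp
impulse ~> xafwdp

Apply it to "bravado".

The transformation: shift every letter 11 places forward in the alphabet (wrapping around), then delete the first character.
Applying both steps to "bravado": "mclgloz", then "clgloz".

clgloz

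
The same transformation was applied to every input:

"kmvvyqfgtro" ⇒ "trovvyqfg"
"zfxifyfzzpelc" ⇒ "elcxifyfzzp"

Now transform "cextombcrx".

What's happening: delete the first 2 characters, then move the last 3 characters to the front (rotate right by 3).
On "cextombcrx": the first step gives "xtombcrx", and the second then gives "crxxtomb".

crxxtomb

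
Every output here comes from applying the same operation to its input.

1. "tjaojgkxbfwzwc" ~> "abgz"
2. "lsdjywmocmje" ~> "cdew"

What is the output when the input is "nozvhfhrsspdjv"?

dfsz

The transformation: keep one character in every 3, starting at position 3 (positions 3rd, 6th, 9th, ...), then sort the characters into alphabetical order.
"nozvhfhrsspdjv" → "zfsd" → "dfsz".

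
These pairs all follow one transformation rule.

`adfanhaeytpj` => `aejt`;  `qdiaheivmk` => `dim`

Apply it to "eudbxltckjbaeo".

In each case the input is transformed by: sort the characters into alphabetical order, then keep one character in every 3, starting at position 2 (positions 2nd, 5th, 8th, ...).
Starting from "eudbxltckjbaeo": after the first operation, "abbcdeejklotux"; after the second, "bdjox".

bdjox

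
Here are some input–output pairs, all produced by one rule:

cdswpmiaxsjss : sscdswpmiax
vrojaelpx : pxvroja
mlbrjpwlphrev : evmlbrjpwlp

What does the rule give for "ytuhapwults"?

What's happening: move the last 2 characters to the front (rotate right by 2), then delete the last 2 characters.
Working it through for "ytuhapwults": intermediate "tsytuhapwul", final "tsytuhapw".
(Check on "mlbrjpwlphrev": → "evmlbrjpwlphr" → "evmlbrjpwlp" ✓)

tsytuhapw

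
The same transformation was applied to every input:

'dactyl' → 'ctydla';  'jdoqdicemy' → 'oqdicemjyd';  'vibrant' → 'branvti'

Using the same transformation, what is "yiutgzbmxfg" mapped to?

In each case the input is transformed by: swap the first and last characters, then move the first 2 characters to the end (rotate left by 2).
Starting from "yiutgzbmxfg": after the first operation, "giutgzbmxfy"; after the second, "utgzbmxfygi".

utgzbmxfygi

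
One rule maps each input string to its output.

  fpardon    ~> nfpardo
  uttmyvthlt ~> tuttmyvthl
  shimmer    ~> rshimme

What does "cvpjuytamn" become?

Each output is the input with this applied: move the last character to the front.
"cvpjuytamn" → "ncvpjuytam".

ncvpjuytam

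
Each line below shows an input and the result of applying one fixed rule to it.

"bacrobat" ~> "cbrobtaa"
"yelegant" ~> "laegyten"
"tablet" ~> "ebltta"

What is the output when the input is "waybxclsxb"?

In each case the input is transformed by: take characters alternately from the front and the back (1st, last, 2nd, 2nd-last, ...), then swap the front and back halves of the string.
Applying that to "waybxclsxb" gives "sblxcwbaxy".
(Check on "tablet": → "ttaebl" → "ebltta" ✓)

sblxcwbaxy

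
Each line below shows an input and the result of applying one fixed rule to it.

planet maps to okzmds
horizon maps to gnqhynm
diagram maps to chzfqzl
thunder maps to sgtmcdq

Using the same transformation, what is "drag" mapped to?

In each case the input is transformed by: shift every letter 1 place backward in the alphabet (wrapping around).
On "drag" that produces "cqzf".

cqzf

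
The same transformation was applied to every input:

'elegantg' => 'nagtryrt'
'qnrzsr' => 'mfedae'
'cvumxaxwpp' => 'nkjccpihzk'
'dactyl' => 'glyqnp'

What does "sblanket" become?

axrgfoyn

The pattern: swap the front and back halves of the string, then shift every letter 13 places forward in the alphabet (wrapping around) — i.e. ROT13.
"sblanket" → "nketsbla" → "axrgfoyn".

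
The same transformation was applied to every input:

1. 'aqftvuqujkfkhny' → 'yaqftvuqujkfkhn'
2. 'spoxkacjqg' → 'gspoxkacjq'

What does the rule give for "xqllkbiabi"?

What's happening: move the last character to the front.
Applying that to "xqllkbiabi" gives "ixqllkbiab".

ixqllkbiab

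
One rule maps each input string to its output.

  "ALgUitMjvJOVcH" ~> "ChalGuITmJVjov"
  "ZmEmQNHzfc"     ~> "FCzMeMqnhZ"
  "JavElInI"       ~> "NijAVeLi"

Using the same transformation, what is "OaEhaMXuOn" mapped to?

oNoAeHAmxU

The rule is to move the last 2 characters to the front (rotate right by 2), then flip the case of every letter.
For "OaEhaMXuOn", step one produces "OnOaEhaMXu"; step two turns that into "oNoAeHAmxU".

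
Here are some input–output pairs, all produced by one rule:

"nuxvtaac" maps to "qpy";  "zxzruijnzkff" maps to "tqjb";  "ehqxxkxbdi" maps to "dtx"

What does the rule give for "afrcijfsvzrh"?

What's happening: keep one character in every 3, starting at position 2 (positions 2nd, 5th, 8th, ...), then shift every letter 4 places backward in the alphabet (wrapping around).
Working it through for "afrcijfsvzrh": intermediate "fisr", final "beon".
(Check on "nuxvtaac": → "utc" → "qpy" ✓)

beon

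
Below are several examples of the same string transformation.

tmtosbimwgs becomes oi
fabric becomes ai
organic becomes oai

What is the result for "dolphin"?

oi

Each output is the input with this applied: keep only the vowels.
So "dolphin" becomes "oi".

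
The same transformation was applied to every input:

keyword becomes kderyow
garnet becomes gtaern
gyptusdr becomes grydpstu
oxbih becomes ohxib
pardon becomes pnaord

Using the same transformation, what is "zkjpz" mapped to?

The rule is to take characters alternately from the front and the back (1st, last, 2nd, 2nd-last, ...).
"zkjpz" → "zzkpj".

zzkpj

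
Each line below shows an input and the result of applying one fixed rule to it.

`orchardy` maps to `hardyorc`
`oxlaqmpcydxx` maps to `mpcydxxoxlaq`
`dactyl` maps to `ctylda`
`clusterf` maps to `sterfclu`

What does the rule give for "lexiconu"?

iconulex

Each output is the input with this applied: move the last character to the front, then swap the front and back halves of the string.
On "lexiconu" that produces "iconulex".
(Check on "dactyl": → "ldacty" → "ctylda" ✓)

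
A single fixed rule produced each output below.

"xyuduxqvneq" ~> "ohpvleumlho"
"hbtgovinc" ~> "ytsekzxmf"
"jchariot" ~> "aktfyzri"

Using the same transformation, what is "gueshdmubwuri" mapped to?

xzlivljnysuld

The transformation: shift every letter 9 places backward in the alphabet (wrapping around), then take characters alternately from the front and the back (1st, last, 2nd, 2nd-last, ...).
For "gueshdmubwuri", step one produces "xlvjyudlsnliz"; step two turns that into "xzlivljnysuld".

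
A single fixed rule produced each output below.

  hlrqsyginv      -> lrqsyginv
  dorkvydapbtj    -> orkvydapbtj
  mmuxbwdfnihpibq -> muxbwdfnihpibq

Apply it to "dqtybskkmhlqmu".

qtybskkmhlqmu

In each case the input is transformed by: delete the first character.
So "dqtybskkmhlqmu" becomes "qtybskkmhlqmu".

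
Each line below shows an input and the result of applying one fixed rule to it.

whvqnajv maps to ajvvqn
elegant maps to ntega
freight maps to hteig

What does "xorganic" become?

The rule is to delete the first 2 characters, then move the first 3 characters to the end (rotate left by 3).
On "xorganic": the first step gives "rganic", and the second then gives "nicrga".

nicrga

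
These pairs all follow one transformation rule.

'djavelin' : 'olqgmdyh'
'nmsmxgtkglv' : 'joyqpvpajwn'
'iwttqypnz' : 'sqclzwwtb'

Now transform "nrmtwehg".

The transformation: move the last 3 characters to the front (rotate right by 3), then shift every letter 3 places forward in the alphabet (wrapping around).
"nrmtwehg" → "ehgnrmtw" → "hkjqupwz".

hkjqupwz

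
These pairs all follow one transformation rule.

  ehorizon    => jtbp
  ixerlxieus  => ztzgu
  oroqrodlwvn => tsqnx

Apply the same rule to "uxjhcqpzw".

zjsb

The pattern: keep every other character starting from the second (positions 2nd, 4th, 6th, ...), then shift every letter 2 places forward in the alphabet (wrapping around).
For "uxjhcqpzw" the result is "zjsb".
(Check on "oroqrodlwvn": → "rqolv" → "tsqnx" ✓)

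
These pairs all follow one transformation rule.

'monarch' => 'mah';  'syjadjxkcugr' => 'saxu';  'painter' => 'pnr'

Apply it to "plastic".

psc

Rule — keep one character in every 3, starting at position 1 (positions 1st, 4th, 7th, ...).
Doing the same to "plastic": "psc".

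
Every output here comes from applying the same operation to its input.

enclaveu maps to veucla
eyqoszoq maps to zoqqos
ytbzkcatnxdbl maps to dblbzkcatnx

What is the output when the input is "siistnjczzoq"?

zoqistnjcz

What's happening: delete the first 2 characters, then move the last 3 characters to the front (rotate right by 3).
On "siistnjczzoq" that produces "zoqistnjcz".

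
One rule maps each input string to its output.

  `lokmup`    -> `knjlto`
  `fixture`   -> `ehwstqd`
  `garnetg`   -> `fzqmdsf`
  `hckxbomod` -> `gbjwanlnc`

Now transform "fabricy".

ezaqhbx

Each output is the input with this applied: shift every letter 1 place backward in the alphabet (wrapping around).
Applying that to "fabricy" gives "ezaqhbx".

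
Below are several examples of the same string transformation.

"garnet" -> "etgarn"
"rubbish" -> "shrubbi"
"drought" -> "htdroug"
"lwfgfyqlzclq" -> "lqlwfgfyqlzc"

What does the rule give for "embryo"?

yoembr

The rule is to move the last 2 characters to the front (rotate right by 2).
"embryo" → "yoembr".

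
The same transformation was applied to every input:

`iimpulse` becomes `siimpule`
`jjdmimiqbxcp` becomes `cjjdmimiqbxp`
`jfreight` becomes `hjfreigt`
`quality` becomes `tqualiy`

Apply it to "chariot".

ocharit

Rule — move the last character to the front, then swap the first and last characters.
For "chariot", step one produces "tchario"; step two turns that into "ocharit".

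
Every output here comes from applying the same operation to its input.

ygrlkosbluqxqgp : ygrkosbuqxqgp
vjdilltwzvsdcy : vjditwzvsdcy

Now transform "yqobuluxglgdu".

yqobuuxggdu

Looking at the pairs, the operation is to remove every "l".
For "yqobuluxglgdu" the result is "yqobuuxggdu".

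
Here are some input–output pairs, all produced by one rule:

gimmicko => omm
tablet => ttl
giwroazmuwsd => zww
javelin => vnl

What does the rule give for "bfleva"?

vlf

The rule is to sort the characters into reverse alphabetical order, then keep only the first 3 characters.
On "bfleva" that produces "vlf".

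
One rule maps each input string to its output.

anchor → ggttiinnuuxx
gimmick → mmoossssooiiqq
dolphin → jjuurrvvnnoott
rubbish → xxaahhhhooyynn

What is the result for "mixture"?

In each case the input is transformed by: shift every letter 6 places forward in the alphabet (wrapping around), then double every character.
"mixture" → "ssooddzzaaxxkk".

ssooddzzaaxxkk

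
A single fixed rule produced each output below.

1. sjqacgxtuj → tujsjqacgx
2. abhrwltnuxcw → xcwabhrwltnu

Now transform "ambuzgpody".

odyambuzgp

The pattern: move the last 3 characters to the front (rotate right by 3).
So "ambuzgpody" becomes "odyambuzgp".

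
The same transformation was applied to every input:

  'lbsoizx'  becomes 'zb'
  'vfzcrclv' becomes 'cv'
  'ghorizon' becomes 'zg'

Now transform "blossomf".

ob

The rule is to move the first 3 characters to the end (rotate left by 3), then keep one character in every 3, starting at position 3 (positions 3rd, 6th, 9th, ...).
Starting from "blossomf": after the first operation, "ssomfblo"; after the second, "ob".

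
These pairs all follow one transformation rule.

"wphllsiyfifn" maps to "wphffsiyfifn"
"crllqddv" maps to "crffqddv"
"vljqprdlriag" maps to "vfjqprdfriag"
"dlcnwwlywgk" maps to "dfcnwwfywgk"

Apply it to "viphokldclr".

Each output is the input with this applied: replace every "l" with "f".
Doing the same to "viphokldclr": "viphokfdcfr".

viphokfdcfr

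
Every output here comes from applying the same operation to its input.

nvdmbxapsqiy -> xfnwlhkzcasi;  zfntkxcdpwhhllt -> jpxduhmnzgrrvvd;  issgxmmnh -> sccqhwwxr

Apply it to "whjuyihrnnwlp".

Rule — shift every letter 10 places forward in the alphabet (wrapping around).
Applying that to "whjuyihrnnwlp" gives "grteisrbxxgvz".

grteisrbxxgvz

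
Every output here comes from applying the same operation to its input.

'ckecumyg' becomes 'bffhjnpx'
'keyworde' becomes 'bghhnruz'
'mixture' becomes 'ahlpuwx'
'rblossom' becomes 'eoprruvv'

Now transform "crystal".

bdfouvw

Looking at the pairs, the operation is to shift every letter 3 places forward in the alphabet (wrapping around), then sort the characters into alphabetical order.
"crystal" → "fubvwdo" → "bdfouvw".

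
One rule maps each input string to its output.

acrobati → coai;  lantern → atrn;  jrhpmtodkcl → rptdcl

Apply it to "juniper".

uier

In each case the input is transformed by: swap each adjacent pair of characters (1↔2, 3↔4, ...), then keep every other character starting from the first (positions 1st, 3rd, 5th, ...).
On "juniper": the first step gives "ujinepr", and the second then gives "uier".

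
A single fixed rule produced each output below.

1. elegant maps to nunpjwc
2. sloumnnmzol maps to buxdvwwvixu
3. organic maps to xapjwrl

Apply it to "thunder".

The pattern: shift every letter 9 places forward in the alphabet (wrapping around).
So "thunder" becomes "cqdwmna".

cqdwmna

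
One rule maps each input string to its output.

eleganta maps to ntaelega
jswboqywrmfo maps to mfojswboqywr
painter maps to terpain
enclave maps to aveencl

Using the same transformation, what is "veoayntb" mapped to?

The rule is to move the last 3 characters to the front (rotate right by 3).
Doing the same to "veoayntb": "ntbveoay".

ntbveoay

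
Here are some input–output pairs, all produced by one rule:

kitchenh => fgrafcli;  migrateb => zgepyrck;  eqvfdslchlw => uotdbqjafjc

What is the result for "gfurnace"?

What's happening: shift every letter 2 places backward in the alphabet (wrapping around), then swap the first and last characters.
For "gfurnace", step one produces "edsplyac"; step two turns that into "cdsplyae".

cdsplyae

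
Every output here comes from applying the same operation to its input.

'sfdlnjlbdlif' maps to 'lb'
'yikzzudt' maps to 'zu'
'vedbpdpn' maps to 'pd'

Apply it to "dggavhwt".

vh

The rule is to swap the front and back halves of the string, then keep only the first 2 characters.
For "dggavhwt", step one produces "vhwtdgga"; step two turns that into "vh".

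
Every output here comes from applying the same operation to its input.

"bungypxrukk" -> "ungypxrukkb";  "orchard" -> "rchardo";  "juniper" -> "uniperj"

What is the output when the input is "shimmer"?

In each case the input is transformed by: move the first character to the end.
"shimmer" → "himmers".

himmers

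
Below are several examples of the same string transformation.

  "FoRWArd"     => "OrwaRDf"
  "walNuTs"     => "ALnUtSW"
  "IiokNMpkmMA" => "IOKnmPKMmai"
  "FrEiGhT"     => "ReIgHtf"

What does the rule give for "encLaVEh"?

Looking at the pairs, the operation is to move the first character to the end, then flip the case of every letter.
Doing the same to "encLaVEh": "NClAveHE".

NClAveHE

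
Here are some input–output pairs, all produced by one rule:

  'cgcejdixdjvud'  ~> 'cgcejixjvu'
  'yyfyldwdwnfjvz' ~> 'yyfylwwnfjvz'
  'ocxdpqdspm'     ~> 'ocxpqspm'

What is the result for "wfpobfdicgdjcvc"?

wfpobficgjcvc

Looking at the pairs, the operation is to remove every "d".
Applying that to "wfpobfdicgdjcvc" gives "wfpobficgjcvc".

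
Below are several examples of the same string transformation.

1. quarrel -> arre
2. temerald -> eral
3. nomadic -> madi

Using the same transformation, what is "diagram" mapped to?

Looking at the pairs, the operation is to move the last character to the front, then keep only the last 4 characters.
Applying both steps to "diagram": "mdiagra", then "agra".

agra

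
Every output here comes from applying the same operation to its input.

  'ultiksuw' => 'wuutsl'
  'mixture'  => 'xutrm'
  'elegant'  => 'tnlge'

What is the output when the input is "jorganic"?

ronjig

The rule is to sort the characters into reverse alphabetical order, then delete the last 2 characters.
For "jorganic", step one produces "ronjigca"; step two turns that into "ronjig".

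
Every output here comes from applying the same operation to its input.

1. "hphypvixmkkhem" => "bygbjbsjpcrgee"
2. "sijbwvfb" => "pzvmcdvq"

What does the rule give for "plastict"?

cwnjfumn

Rule — move the last 3 characters to the front (rotate right by 3), then shift every letter 6 places backward in the alphabet (wrapping around).
Starting from "plastict": after the first operation, "ictplast"; after the second, "cwnjfumn".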